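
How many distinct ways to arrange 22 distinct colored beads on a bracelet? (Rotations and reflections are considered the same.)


Free circular arrangements: rotations and reflections both identified.
(n-1)!/2 = 21!/2 = 51090942171709440000/2 = 25545471085854720000

25545471085854720000


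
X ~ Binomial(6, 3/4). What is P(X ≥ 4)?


P(X ≥ 4) = Σ P(X=i) for i=4..6
P(X=4) = 1215/4096
P(X=5) = 729/2048
P(X=6) = 729/4096
Sum = 1701/2048

P(X ≥ 4) = 1701/2048 ≈ 83.06%


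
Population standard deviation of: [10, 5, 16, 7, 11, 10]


Mean = 59/6
  (10-59/6)²=1/36
  (5-59/6)²=841/36
  (16-59/6)²=1369/36
  (7-59/6)²=289/36
  (11-59/6)²=49/36
  (10-59/6)²=1/36
Σ(x-μ)² = 425/6
σ² = (425/6)/6 = 425/36

σ = √(425/36) ≈ 3.4359


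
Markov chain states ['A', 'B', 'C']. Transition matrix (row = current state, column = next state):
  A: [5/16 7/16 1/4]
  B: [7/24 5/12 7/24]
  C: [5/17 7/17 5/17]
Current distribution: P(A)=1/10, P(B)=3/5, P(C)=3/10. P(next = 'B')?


P(next=B) = Σᵢ P(now=i)×P(i→B)
= 1/10×7/16 + 3/5×5/12 + 3/10×7/17
= 7/160 + 1/4 + 21/170 = 227/544

P = 227/544 ≈ 0.4173


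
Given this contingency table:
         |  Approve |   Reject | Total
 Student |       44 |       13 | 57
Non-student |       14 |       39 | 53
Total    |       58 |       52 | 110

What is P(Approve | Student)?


P(Approve | Student) = 44/(44+13) = 44/57

P(Approve|Student) = 44/57 ≈ 77.19%


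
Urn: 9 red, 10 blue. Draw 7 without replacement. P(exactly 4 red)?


Hypergeometric: C(9,4)×C(10,3)/C(19,7)
= 126×120/50388 = 1260/4199

P(X=4) = 1260/4199 ≈ 30.01%


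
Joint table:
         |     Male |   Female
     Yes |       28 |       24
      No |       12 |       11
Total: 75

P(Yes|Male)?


P(Yes|Male) = 28/(28+12) = 28/40 = 7/10

P = 7/10 ≈ 70.00%


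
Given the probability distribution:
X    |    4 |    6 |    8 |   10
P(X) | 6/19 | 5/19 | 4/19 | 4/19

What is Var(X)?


E[X] = 126/19
E[X²] = 932/19
Var(X) = E[X²] - (E[X])² = 932/19 - 15876/361 = 1832/361

Var(X) = 1832/361 ≈ 5.0748


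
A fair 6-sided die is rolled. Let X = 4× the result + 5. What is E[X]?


E[die] = (1+6)/2 = 7/2
E[X] = 4×7/2 + 5 = 19

E[X] = 19


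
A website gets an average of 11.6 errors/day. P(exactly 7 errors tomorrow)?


Poisson(λ=11.6): P(X=7) = e^(-λ)×λ^k/k!
= e^(-11.6) × 11.6^7 / 7!
≈ 9.166087736e-06 × 28262197.3447 / 5040 ≈ 0.051400

P(X=7) ≈ 0.051400 ≈ 5.14%


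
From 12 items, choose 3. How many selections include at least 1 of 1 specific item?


Complement: C(12,3) - C(11,3) = 220 - 165 = 55

55


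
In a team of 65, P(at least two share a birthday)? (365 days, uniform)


P(all different) = Π(365-i)/365 for i=0..64
= 0.002317
P(match) = 1 - 0.002317 = 0.997683

P ≈ 0.9977 ≈ 99.77%


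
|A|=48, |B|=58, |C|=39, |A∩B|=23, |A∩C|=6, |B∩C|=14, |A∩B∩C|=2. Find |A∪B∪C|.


|A∪B∪C| = 48+58+39-23-6-14+2 = 104

|A∪B∪C| = 104


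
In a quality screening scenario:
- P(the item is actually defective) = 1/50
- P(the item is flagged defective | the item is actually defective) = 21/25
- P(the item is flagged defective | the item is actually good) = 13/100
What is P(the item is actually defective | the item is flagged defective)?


Using Bayes' theorem:
P(A|B) = P(B|A)·P(A) / P(B)

P(the item is flagged defective) = 21/25 × 1/50 + 13/100 × 49/50
= 21/1250 + 637/5000 = 721/5000

P(the item is actually defective|the item is flagged defective) = (21/1250) / (721/5000) = 12/103

P(the item is actually defective|the item is flagged defective) = 12/103 ≈ 11.65%


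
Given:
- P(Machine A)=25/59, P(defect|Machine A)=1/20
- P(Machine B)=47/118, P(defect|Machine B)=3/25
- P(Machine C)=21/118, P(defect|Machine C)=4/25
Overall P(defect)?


P(B) = Σ P(B|Aᵢ)×P(Aᵢ)
  1/20×25/59 = 5/236
  3/25×47/118 = 141/2950
  4/25×21/118 = 42/1475
Sum = 23/236

P(defect) = 23/236 ≈ 9.75%


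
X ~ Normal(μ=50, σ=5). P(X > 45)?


z = (45-50)/5 = -1.0
P(X > 45) = 1 - P(Z ≤ -1.0) = 1 - 0.1587 = 0.8413

P(X > 45) ≈ 0.8413


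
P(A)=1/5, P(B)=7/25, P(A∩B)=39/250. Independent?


P(A)×P(B) = 7/125
P(A∩B) = 39/250
Not equal → NOT independent

No, not independent


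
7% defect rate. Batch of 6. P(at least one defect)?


P(all good) = (93/100)^6 = 646990183449/1000000000000
P(≥1 defect) = 353009816551/1000000000000

P = 353009816551/1000000000000 ≈ 35.30%


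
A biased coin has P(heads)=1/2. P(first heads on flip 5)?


Geometric: P(X=5) = (1-p)^(k-1)×p = (1/2)^4×1/2 = 1/32

P(X=5) = 1/32 ≈ 3.12%


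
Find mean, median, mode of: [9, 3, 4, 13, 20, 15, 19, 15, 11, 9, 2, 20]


Sorted: [2, 3, 4, 9, 9, 11, 13, 15, 15, 19, 20, 20]
Mean = 140/12 = 35/3
Median = 12
Freq: {9: 2, 3: 1, 4: 1, 13: 1, 20: 2, 15: 2, 19: 1, 11: 1, 2: 1}
Mode: [9, 15, 20]

Mean=35/3, Median=12, Mode=[9, 15, 20]


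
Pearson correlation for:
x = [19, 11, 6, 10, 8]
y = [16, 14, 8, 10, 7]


n=5, Σx=54, Σy=55, Σxy=662, Σx²=682, Σy²=665
r = (5×662 - 54×55)/√((5×682 - 54²)(5×665 - 55²))
= 340/√(494×300) = 340/√148200 ≈ 340/384.9675 ≈ 0.8832

r ≈ 0.8832


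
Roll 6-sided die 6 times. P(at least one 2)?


P(no 2)^6 = (5/6)^6 = 15625/46656
P(≥1) = 1 - 15625/46656 = 31031/46656

P = 31031/46656 ≈ 66.51%


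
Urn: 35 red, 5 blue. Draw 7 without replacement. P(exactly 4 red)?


Hypergeometric: C(35,4)×C(5,3)/C(40,7)
= 52360×10/18643560 = 770/27417

P(X=4) = 770/27417 ≈ 2.81%


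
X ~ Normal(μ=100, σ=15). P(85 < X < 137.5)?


z₁=(85-100)/15=-1.0, z₂=(137.5-100)/15=2.5
P = Φ(2.5) - Φ(-1.0) = 0.993790 - 0.158655 = 0.835135 ≈ 0.8351

P(85 < X < 137.5) ≈ 0.8351


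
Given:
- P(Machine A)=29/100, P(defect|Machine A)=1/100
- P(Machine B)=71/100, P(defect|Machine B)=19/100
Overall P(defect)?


P(B) = Σ P(B|Aᵢ)×P(Aᵢ)
  1/100×29/100 = 29/10000
  19/100×71/100 = 1349/10000
Sum = 689/5000

P(defect) = 689/5000 ≈ 13.78%


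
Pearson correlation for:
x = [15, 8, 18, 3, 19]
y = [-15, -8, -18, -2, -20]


n=5, Σx=63, Σy=-63, Σxy=-999, Σx²=983, Σy²=1017
r = (5×(-999) - 63×(-63))/√((5×983 - 63²)(5×1017 - (-63)²))
= -1026/√(946×1116) = -1026/√1055736 ≈ -1026/1027.4901 ≈ -0.9985

r ≈ -0.9985


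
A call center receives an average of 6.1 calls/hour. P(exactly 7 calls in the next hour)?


Poisson(λ=6.1): P(X=7) = e^(-λ)×λ^k/k!
= e^(-6.1) × 6.1^7 / 7!
≈ 0.002242867719 × 314274.283602 / 5040 ≈ 0.139856

P(X=7) ≈ 0.139856 ≈ 13.99%


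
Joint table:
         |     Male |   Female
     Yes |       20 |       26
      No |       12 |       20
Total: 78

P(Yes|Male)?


P(Yes|Male) = 20/(20+12) = 20/32 = 5/8

P = 5/8 ≈ 62.50%


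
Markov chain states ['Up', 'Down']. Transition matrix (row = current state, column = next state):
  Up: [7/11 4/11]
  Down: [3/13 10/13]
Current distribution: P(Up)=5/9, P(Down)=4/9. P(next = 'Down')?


P(next=Down) = Σᵢ P(now=i)×P(i→Down)
= 5/9×4/11 + 4/9×10/13
= 20/99 + 40/117 = 700/1287

P = 700/1287 ≈ 0.5439


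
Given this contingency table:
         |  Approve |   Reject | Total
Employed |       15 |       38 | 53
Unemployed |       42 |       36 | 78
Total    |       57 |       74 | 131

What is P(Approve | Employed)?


P(Approve | Employed) = 15/(15+38) = 15/53

P(Approve|Employed) = 15/53 ≈ 28.30%


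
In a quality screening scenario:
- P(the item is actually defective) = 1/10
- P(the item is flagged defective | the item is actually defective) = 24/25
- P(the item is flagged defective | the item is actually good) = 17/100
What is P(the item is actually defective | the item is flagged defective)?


Using Bayes' theorem:
P(A|B) = P(B|A)·P(A) / P(B)

P(the item is flagged defective) = 24/25 × 1/10 + 17/100 × 9/10
= 12/125 + 153/1000 = 249/1000

P(the item is actually defective|the item is flagged defective) = (12/125) / (249/1000) = 32/83

P(the item is actually defective|the item is flagged defective) = 32/83 ≈ 38.55%


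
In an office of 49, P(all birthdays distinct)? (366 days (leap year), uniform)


P(all different) = Π(366-i)/366 for i=0..48
= (366/366)×(365/366)×...×(318/366)
= 0.034553

P ≈ 0.0346 ≈ 3.46%


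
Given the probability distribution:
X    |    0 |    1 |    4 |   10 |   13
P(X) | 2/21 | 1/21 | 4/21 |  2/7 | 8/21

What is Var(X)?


E[X] = 181/21
E[X²] = 2017/21
Var(X) = E[X²] - (E[X])² = 2017/21 - 32761/441 = 9596/441

Var(X) = 9596/441 ≈ 21.7596


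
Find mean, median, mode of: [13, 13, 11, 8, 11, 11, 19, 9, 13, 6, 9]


Sorted: [6, 8, 9, 9, 11, 11, 11, 13, 13, 13, 19]
Mean = 123/11
Median = 11
Freq: {13: 3, 11: 3, 8: 1, 19: 1, 9: 2, 6: 1}
Mode: [11, 13]

Mean=123/11, Median=11, Mode=[11, 13]


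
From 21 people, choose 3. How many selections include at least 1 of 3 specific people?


Complement: C(21,3) - C(18,3) = 1330 - 816 = 514

514


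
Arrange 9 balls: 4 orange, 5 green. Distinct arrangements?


9!/(4!×5!) = 126

126


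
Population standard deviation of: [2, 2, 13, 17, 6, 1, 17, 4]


Mean = 62/8 = 31/4
  (2-31/4)²=529/16
  (2-31/4)²=529/16
  (13-31/4)²=441/16
  (17-31/4)²=1369/16
  (6-31/4)²=49/16
  (1-31/4)²=729/16
  (17-31/4)²=1369/16
  (4-31/4)²=225/16
Σ(x-μ)² = 655/2
σ² = (655/2)/8 = 655/16

σ = √(655/16) ≈ 6.3982


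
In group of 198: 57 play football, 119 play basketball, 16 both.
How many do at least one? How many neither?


|A∪B| = 57+119-16 = 160
Neither = 198-160 = 38

At least one: 160; Neither: 38


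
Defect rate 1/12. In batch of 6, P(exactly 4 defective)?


Binomial: P(X=4) = C(6,4)×p^4×(1-p)^2
= 15 × 1/20736 × 121/144 = 605/995328

P(X=4) = 605/995328 ≈ 0.06%


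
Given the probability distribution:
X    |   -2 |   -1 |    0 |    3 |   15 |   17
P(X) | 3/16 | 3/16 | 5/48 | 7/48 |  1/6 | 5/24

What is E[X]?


E[X] = Σ x·P(X=x)
= (-2)×(3/16) + (-1)×(3/16) + (0)×(5/48) + (3)×(7/48) + (15)×(1/6) + (17)×(5/24)
= 71/12

E[X] = 71/12


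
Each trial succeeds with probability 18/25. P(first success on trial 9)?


Geometric: P(X=9) = (1-p)^(k-1)×p = (7/25)^8×18/25 = 103766418/3814697265625

P(X=9) = 103766418/3814697265625 ≈ 0.00%


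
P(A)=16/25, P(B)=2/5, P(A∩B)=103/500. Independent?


P(A)×P(B) = 32/125
P(A∩B) = 103/500
Not equal → NOT independent

No, not independent


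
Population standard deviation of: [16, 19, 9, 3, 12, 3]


Mean = 62/6 = 31/3
  (16-31/3)²=289/9
  (19-31/3)²=676/9
  (9-31/3)²=16/9
  (3-31/3)²=484/9
  (12-31/3)²=25/9
  (3-31/3)²=484/9
Σ(x-μ)² = 658/3
σ² = (658/3)/6 = 329/9

σ = √(329/9) ≈ 6.0461


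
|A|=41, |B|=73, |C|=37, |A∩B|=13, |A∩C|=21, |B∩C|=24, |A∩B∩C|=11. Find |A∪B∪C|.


|A∪B∪C| = 41+73+37-13-21-24+11 = 104

|A∪B∪C| = 104


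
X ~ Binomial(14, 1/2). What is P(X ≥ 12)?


P(X ≥ 12) = Σ P(X=i) for i=12..14
P(X=12) = 91/16384
P(X=13) = 7/8192
P(X=14) = 1/16384
Sum = 53/8192

P(X ≥ 12) = 53/8192 ≈ 0.65%


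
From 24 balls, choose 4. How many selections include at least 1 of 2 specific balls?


Complement: C(24,4) - C(22,4) = 10626 - 7315 = 3311

3311


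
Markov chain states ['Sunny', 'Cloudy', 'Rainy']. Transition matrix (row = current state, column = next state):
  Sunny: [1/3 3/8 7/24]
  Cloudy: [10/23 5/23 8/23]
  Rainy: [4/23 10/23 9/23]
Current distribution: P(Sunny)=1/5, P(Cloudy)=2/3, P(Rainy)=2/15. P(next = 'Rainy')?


P(next=Rainy) = Σᵢ P(now=i)×P(i→Rainy)
= 1/5×7/24 + 2/3×8/23 + 2/15×9/23
= 7/120 + 16/69 + 6/115 = 63/184

P = 63/184 ≈ 0.3424


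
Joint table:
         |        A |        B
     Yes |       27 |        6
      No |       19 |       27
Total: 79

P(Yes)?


P(Yes) = (27+6)/79 = 33/79

P(Yes) = 33/79 ≈ 41.77%


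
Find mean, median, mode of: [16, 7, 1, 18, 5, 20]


Sorted: [1, 5, 7, 16, 18, 20]
Mean = 67/6
Median = 23/2
Freq: {16: 1, 7: 1, 1: 1, 18: 1, 5: 1, 20: 1}
Mode: No mode

Mean=67/6, Median=23/2, Mode=No mode


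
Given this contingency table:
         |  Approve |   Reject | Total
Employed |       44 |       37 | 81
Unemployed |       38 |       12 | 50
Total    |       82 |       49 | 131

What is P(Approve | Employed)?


P(Approve | Employed) = 44/(44+37) = 44/81

P(Approve|Employed) = 44/81 ≈ 54.32%


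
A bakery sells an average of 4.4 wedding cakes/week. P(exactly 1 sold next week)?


Poisson(λ=4.4): P(X=1) = e^(-λ)×λ^k/k!
= e^(-4.4) × 4.4^1 / 1!
≈ 0.0122773399 × 4.4 / 1 ≈ 0.054020

P(X=1) ≈ 0.054020 ≈ 5.40%


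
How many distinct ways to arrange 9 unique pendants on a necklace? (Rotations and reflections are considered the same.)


Free circular arrangements: rotations and reflections both identified.
(n-1)!/2 = 8!/2 = 40320/2 = 20160

20160


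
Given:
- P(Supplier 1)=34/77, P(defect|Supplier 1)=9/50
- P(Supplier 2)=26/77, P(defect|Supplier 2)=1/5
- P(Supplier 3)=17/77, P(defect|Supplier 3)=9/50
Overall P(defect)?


P(B) = Σ P(B|Aᵢ)×P(Aᵢ)
  9/50×34/77 = 153/1925
  1/5×26/77 = 26/385
  9/50×17/77 = 153/3850
Sum = 719/3850

P(defect) = 719/3850 ≈ 18.68%


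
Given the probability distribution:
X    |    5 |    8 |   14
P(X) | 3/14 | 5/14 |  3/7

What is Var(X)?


E[X] = 139/14
E[X²] = 1571/14
Var(X) = E[X²] - (E[X])² = 1571/14 - 19321/196 = 2673/196

Var(X) = 2673/196 ≈ 13.6378


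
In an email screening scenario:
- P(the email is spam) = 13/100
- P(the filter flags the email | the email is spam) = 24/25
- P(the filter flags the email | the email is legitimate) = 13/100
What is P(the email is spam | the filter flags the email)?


Using Bayes' theorem:
P(A|B) = P(B|A)·P(A) / P(B)

P(the filter flags the email) = 24/25 × 13/100 + 13/100 × 87/100
= 78/625 + 1131/10000 = 2379/10000

P(the email is spam|the filter flags the email) = (78/625) / (2379/10000) = 32/61

P(the email is spam|the filter flags the email) = 32/61 ≈ 52.46%


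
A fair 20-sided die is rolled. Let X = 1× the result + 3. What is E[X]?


E[die] = (1+20)/2 = 21/2
E[X] = 1×21/2 + 3 = 27/2

E[X] = 27/2


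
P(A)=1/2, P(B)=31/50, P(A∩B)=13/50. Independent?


P(A)×P(B) = 31/100
P(A∩B) = 13/50
Not equal → NOT independent

No, not independent


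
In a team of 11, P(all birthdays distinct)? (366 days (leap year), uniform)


P(all different) = Π(366-i)/366 for i=0..10
= (366/366)×(365/366)×...×(356/366)
= 0.859219

P ≈ 0.8592 ≈ 85.92%


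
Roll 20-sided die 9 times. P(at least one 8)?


P(no 8)^9 = (19/20)^9 = 322687697779/512000000000
P(≥1) = 1 - 322687697779/512000000000 = 189312302221/512000000000

P = 189312302221/512000000000 ≈ 36.98%


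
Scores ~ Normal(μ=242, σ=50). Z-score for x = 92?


z = (x - μ)/σ = (92 - 242)/50 = -3.0

z = -3.0


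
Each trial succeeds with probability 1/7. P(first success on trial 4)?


Geometric: P(X=4) = (1-p)^(k-1)×p = (6/7)^3×1/7 = 216/2401

P(X=4) = 216/2401 ≈ 9.00%


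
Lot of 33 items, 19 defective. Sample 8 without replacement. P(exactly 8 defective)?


Hypergeometric: C(19,8)×C(14,0)/C(33,8)
= 75582×1/13884156 = 323/59334

P(X=8) = 323/59334 ≈ 0.54%


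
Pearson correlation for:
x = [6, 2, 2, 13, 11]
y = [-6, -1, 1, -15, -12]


n=5, Σx=34, Σy=-33, Σxy=-363, Σx²=334, Σy²=407
r = (5×(-363) - 34×(-33))/√((5×334 - 34²)(5×407 - (-33)²))
= -693/√(514×946) = -693/√486244 ≈ -693/697.3120 ≈ -0.9938

r ≈ -0.9938


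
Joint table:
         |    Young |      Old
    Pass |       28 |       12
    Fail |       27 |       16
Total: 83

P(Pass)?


P(Pass) = (28+12)/83 = 40/83

P(Pass) = 40/83 ≈ 48.19%


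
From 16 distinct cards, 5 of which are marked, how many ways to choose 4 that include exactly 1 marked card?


Choose 1 of the 5 marked cards and 3 of the other 11 cards:
C(5,1)×C(11,3) = 5×165 = 825

825


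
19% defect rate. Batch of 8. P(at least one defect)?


P(all good) = (81/100)^8 = 1853020188851841/10000000000000000
P(≥1 defect) = 8146979811148159/10000000000000000

P = 8146979811148159/10000000000000000 ≈ 81.47%


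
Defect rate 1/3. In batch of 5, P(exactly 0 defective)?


Binomial: P(X=0) = C(5,0)×p^0×(1-p)^5
= 1 × 1 × 32/243 = 32/243

P(X=0) = 32/243 ≈ 13.17%


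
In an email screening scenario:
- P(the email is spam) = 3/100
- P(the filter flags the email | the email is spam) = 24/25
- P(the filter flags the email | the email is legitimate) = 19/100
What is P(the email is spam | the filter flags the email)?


Using Bayes' theorem:
P(A|B) = P(B|A)·P(A) / P(B)

P(the filter flags the email) = 24/25 × 3/100 + 19/100 × 97/100
= 18/625 + 1843/10000 = 2131/10000

P(the email is spam|the filter flags the email) = (18/625) / (2131/10000) = 288/2131

P(the email is spam|the filter flags the email) = 288/2131 ≈ 13.51%


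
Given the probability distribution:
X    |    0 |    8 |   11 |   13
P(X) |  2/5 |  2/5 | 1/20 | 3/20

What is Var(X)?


E[X] = 57/10
E[X²] = 57
Var(X) = E[X²] - (E[X])² = 57 - 3249/100 = 2451/100

Var(X) = 2451/100 ≈ 24.5100


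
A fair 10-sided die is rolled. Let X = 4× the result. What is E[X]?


E[die] = (1+10)/2 = 11/2
E[X] = 4 × 11/2 = 22

E[X] = 22


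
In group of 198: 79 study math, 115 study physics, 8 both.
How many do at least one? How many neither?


|A∪B| = 79+115-8 = 186
Neither = 198-186 = 12

At least one: 186; Neither: 12


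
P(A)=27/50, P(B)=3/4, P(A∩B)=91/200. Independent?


P(A)×P(B) = 81/200
P(A∩B) = 91/200
Not equal → NOT independent

No, not independent


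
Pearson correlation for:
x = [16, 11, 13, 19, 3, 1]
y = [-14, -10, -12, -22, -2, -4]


n=6, Σx=63, Σy=-64, Σxy=-918, Σx²=917, Σy²=944
r = (6×(-918) - 63×(-64))/√((6×917 - 63²)(6×944 - (-64)²))
= -1476/√(1533×1568) = -1476/√2403744 ≈ -1476/1550.4012 ≈ -0.9520

r ≈ -0.9520


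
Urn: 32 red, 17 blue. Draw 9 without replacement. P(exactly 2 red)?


Hypergeometric: C(32,2)×C(17,7)/C(49,9)
= 496×19448/2054455634 = 438464/93384347

P(X=2) = 438464/93384347 ≈ 0.47%


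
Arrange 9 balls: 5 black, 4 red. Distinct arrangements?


9!/(5!×4!) = 126

126


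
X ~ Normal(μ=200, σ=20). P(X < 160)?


z = (160-200)/20 = -2.0
P(Z < -2.0) = 0.0228

P(X < 160) ≈ 0.0228


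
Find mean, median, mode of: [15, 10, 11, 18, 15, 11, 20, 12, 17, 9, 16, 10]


Sorted: [9, 10, 10, 11, 11, 12, 15, 15, 16, 17, 18, 20]
Mean = 164/12 = 41/3
Median = 27/2
Freq: {15: 2, 10: 2, 11: 2, 18: 1, 20: 1, 12: 1, 17: 1, 9: 1, 16: 1}
Mode: [10, 11, 15]

Mean=41/3, Median=27/2, Mode=[10, 11, 15]


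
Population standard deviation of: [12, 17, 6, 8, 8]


Mean = 51/5
  (12-51/5)²=81/25
  (17-51/5)²=1156/25
  (6-51/5)²=441/25
  (8-51/5)²=121/25
  (8-51/5)²=121/25
Σ(x-μ)² = 384/5
σ² = (384/5)/5 = 384/25

σ = √(384/25) ≈ 3.9192


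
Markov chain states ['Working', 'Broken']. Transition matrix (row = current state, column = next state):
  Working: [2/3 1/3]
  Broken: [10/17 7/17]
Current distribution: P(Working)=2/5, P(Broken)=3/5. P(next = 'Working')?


P(next=Working) = Σᵢ P(now=i)×P(i→Working)
= 2/5×2/3 + 3/5×10/17
= 4/15 + 6/17 = 158/255

P = 158/255 ≈ 0.6196


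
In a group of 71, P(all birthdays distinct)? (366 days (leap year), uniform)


P(all different) = Π(366-i)/366 for i=0..70
= (366/366)×(365/366)×...×(296/366)
= 0.000694

P ≈ 0.0007 ≈ 0.07%


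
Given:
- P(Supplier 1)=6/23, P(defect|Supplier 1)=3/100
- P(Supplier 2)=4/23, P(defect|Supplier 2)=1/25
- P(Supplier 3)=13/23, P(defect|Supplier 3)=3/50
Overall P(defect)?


P(B) = Σ P(B|Aᵢ)×P(Aᵢ)
  3/100×6/23 = 9/1150
  1/25×4/23 = 4/575
  3/50×13/23 = 39/1150
Sum = 28/575

P(defect) = 28/575 ≈ 4.87%


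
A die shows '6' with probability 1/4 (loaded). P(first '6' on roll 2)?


Geometric: P(X=2) = (1-p)^(k-1)×p = (3/4)^1×1/4 = 3/16

P(X=2) = 3/16 ≈ 18.75%


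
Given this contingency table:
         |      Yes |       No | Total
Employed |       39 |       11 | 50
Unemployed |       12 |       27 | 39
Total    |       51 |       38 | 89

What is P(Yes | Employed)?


P(Yes | Employed) = 39/(39+11) = 39/50

P(Yes|Employed) = 39/50 ≈ 78.00%


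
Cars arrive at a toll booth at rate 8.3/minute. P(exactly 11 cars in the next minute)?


Poisson(λ=8.3): P(X=11) = e^(-λ)×λ^k/k!
= e^(-8.3) × 8.3^11 / 11!
≈ 0.0002485168271 × 12878314185.4 / 39916800 ≈ 0.080179

P(X=11) ≈ 0.080179 ≈ 8.02%


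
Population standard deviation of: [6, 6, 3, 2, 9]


Mean = 26/5
  (6-26/5)²=16/25
  (6-26/5)²=16/25
  (3-26/5)²=121/25
  (2-26/5)²=256/25
  (9-26/5)²=361/25
Σ(x-μ)² = 154/5
σ² = (154/5)/5 = 154/25

σ = √(154/25) ≈ 2.4819


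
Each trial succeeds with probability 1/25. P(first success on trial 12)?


Geometric: P(X=12) = (1-p)^(k-1)×p = (24/25)^11×1/25 = 1521681143169024/59604644775390625

P(X=12) = 1521681143169024/59604644775390625 ≈ 2.55%


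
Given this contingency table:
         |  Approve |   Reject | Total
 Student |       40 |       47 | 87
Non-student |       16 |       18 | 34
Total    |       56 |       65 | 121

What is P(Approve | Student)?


P(Approve | Student) = 40/(40+47) = 40/87

P(Approve|Student) = 40/87 ≈ 45.98%


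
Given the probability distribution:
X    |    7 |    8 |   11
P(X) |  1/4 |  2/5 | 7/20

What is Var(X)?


E[X] = 44/5
E[X²] = 401/5
Var(X) = E[X²] - (E[X])² = 401/5 - 1936/25 = 69/25

Var(X) = 69/25 ≈ 2.7600


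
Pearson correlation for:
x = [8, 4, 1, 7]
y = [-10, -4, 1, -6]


n=4, Σx=20, Σy=-19, Σxy=-137, Σx²=130, Σy²=153
r = (4×(-137) - 20×(-19))/√((4×130 - 20²)(4×153 - (-19)²))
= -168/√(120×251) = -168/√30120 ≈ -168/173.5511 ≈ -0.9680

r ≈ -0.9680


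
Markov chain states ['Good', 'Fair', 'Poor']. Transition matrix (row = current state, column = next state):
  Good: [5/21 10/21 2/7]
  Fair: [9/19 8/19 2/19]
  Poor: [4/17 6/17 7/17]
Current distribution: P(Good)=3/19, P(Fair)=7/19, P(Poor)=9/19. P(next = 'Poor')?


P(next=Poor) = Σᵢ P(now=i)×P(i→Poor)
= 3/19×2/7 + 7/19×2/19 + 9/19×7/17
= 6/133 + 14/361 + 63/323 = 11983/42959

P = 11983/42959 ≈ 0.2789


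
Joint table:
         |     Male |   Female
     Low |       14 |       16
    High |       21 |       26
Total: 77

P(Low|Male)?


P(Low|Male) = 14/(14+21) = 14/35 = 2/5

P = 2/5 ≈ 40.00%


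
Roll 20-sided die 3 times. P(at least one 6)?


P(no 6)^3 = (19/20)^3 = 6859/8000
P(≥1) = 1 - 6859/8000 = 1141/8000

P = 1141/8000 ≈ 14.26%


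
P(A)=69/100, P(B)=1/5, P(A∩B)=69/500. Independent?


P(A)×P(B) = 69/500
P(A∩B) = 69/500
Equal ✓ → Independent

Yes, independent


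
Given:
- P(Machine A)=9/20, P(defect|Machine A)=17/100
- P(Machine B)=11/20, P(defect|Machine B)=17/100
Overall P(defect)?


P(B) = Σ P(B|Aᵢ)×P(Aᵢ)
  17/100×9/20 = 153/2000
  17/100×11/20 = 187/2000
Sum = 17/100

P(defect) = 17/100 ≈ 17.00%


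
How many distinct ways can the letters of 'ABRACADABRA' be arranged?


Letters: 11, freq: {'A': 5, 'B': 2, 'R': 2, 'C': 1, 'D': 1}
11!/(5!×2!×2!×1!×1!) = 39916800/480 = 83160

83160


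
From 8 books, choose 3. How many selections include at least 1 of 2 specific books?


Complement: C(8,3) - C(6,3) = 56 - 20 = 36

36


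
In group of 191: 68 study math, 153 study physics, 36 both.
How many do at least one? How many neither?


|A∪B| = 68+153-36 = 185
Neither = 191-185 = 6

At least one: 185; Neither: 6


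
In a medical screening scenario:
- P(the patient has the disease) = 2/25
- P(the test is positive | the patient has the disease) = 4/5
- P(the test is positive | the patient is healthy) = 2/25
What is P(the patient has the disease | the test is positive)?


Using Bayes' theorem:
P(A|B) = P(B|A)·P(A) / P(B)

P(the test is positive) = 4/5 × 2/25 + 2/25 × 23/25
= 8/125 + 46/625 = 86/625

P(the patient has the disease|the test is positive) = (8/125) / (86/625) = 20/43

P(the patient has the disease|the test is positive) = 20/43 ≈ 46.51%


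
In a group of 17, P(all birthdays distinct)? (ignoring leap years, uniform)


P(all different) = Π(365-i)/365 for i=0..16
= (365/365)×(364/365)×...×(349/365)
= 0.684992

P ≈ 0.6850 ≈ 68.50%


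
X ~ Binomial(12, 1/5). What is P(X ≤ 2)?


P(X ≤ 2) = Σ P(X=i) for i=0..2
P(X=0) = 16777216/244140625
P(X=1) = 50331648/244140625
P(X=2) = 69206016/244140625
Sum = 27262976/48828125

P(X ≤ 2) = 27262976/48828125 ≈ 55.83%


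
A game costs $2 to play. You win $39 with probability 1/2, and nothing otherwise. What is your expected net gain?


E[gain] = (39-2)×1/2 + (-2)×1/2
= 37/2 - 1 = 35/2

Expected net gain = $35/2 ≈ $17.50


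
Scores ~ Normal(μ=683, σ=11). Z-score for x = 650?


z = (x - μ)/σ = (650 - 683)/11 = -3.0

z = -3.0


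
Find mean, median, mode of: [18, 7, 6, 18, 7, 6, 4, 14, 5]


Sorted: [4, 5, 6, 6, 7, 7, 14, 18, 18]
Mean = 85/9
Median = 7
Freq: {18: 2, 7: 2, 6: 2, 4: 1, 14: 1, 5: 1}
Mode: [6, 7, 18]

Mean=85/9, Median=7, Mode=[6, 7, 18]


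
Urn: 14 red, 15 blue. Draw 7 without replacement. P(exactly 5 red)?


Hypergeometric: C(14,5)×C(15,2)/C(29,7)
= 2002×105/1560780 = 539/4002

P(X=5) = 539/4002 ≈ 13.47%


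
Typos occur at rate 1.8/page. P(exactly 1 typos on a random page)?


Poisson(λ=1.8): P(X=1) = e^(-λ)×λ^k/k!
= e^(-1.8) × 1.8^1 / 1!
≈ 0.1652988882 × 1.8 / 1 ≈ 0.297538

P(X=1) ≈ 0.297538 ≈ 29.75%


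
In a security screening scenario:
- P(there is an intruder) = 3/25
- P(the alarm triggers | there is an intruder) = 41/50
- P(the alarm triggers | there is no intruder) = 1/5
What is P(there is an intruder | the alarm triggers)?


Using Bayes' theorem:
P(A|B) = P(B|A)·P(A) / P(B)

P(the alarm triggers) = 41/50 × 3/25 + 1/5 × 22/25
= 123/1250 + 22/125 = 343/1250

P(there is an intruder|the alarm triggers) = (123/1250) / (343/1250) = 123/343

P(there is an intruder|the alarm triggers) = 123/343 ≈ 35.86%


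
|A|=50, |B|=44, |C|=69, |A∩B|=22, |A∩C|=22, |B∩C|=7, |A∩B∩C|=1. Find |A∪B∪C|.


|A∪B∪C| = 50+44+69-22-22-7+1 = 113

|A∪B∪C| = 113


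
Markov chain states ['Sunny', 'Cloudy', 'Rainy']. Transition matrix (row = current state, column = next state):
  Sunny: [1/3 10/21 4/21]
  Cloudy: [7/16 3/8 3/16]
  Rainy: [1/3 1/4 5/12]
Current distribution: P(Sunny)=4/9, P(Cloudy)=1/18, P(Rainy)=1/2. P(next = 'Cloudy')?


P(next=Cloudy) = Σᵢ P(now=i)×P(i→Cloudy)
= 4/9×10/21 + 1/18×3/8 + 1/2×1/4
= 40/189 + 1/48 + 1/8 = 1081/3024

P = 1081/3024 ≈ 0.3575


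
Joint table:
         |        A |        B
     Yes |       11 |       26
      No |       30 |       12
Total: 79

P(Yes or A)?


P(Yes∨A) = P(Yes) + P(A) - P(Yes∧A)
= (37 + 41 - 11)/79 = 67/79

P = 67/79 ≈ 84.81%


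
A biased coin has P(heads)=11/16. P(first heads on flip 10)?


Geometric: P(X=10) = (1-p)^(k-1)×p = (5/16)^9×11/16 = 21484375/1099511627776

P(X=10) = 21484375/1099511627776 ≈ 0.00%


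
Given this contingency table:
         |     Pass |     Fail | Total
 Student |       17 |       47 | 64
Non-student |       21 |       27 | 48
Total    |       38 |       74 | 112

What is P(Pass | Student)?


P(Pass | Student) = 17/(17+47) = 17/64

P(Pass|Student) = 17/64 ≈ 26.56%


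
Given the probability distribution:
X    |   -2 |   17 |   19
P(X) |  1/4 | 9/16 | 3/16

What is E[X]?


E[X] = Σ x·P(X=x)
= (-2)×(1/4) + (17)×(9/16) + (19)×(3/16)
= 101/8

E[X] = 101/8


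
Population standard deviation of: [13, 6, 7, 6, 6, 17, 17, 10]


Mean = 82/8 = 41/4
  (13-41/4)²=121/16
  (6-41/4)²=289/16
  (7-41/4)²=169/16
  (6-41/4)²=289/16
  (6-41/4)²=289/16
  (17-41/4)²=729/16
  (17-41/4)²=729/16
  (10-41/4)²=1/16
Σ(x-μ)² = 327/2
σ² = (327/2)/8 = 327/16

σ = √(327/16) ≈ 4.5208


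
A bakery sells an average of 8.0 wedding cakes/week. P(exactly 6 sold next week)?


Poisson(λ=8.0): P(X=6) = e^(-λ)×λ^k/k!
= e^(-8.0) × 8.0^6 / 6!
≈ 0.0003354626279 × 262144 / 720 ≈ 0.122138

P(X=6) ≈ 0.122138 ≈ 12.21%


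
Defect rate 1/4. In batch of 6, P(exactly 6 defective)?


Binomial: P(X=6) = C(6,6)×p^6×(1-p)^0
= 1 × 1/4096 × 1 = 1/4096

P(X=6) = 1/4096 ≈ 0.02%


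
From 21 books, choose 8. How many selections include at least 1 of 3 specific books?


Complement: C(21,8) - C(18,8) = 203490 - 43758 = 159732

159732


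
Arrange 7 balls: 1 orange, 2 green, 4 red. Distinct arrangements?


7!/(1!×2!×4!) = 105

105


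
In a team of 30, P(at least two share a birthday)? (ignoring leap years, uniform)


P(all different) = Π(365-i)/365 for i=0..29
= 0.293684
P(match) = 1 - 0.293684 = 0.706316

P ≈ 0.7063 ≈ 70.63%


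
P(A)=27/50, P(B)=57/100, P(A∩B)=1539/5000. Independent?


P(A)×P(B) = 1539/5000
P(A∩B) = 1539/5000
Equal ✓ → Independent

Yes, independent


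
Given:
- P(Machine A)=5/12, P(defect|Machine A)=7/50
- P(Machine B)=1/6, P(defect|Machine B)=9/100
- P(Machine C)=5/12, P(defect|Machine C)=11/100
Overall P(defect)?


P(B) = Σ P(B|Aᵢ)×P(Aᵢ)
  7/50×5/12 = 7/120
  9/100×1/6 = 3/200
  11/100×5/12 = 11/240
Sum = 143/1200

P(defect) = 143/1200 ≈ 11.92%


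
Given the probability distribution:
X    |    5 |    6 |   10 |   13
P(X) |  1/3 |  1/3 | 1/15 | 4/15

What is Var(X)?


E[X] = 39/5
E[X²] = 1081/15
Var(X) = E[X²] - (E[X])² = 1081/15 - 1521/25 = 842/75

Var(X) = 842/75 ≈ 11.2267


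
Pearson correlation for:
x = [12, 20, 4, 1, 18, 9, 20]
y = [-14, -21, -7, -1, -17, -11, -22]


n=7, Σx=84, Σy=-93, Σxy=-1462, Σx²=1366, Σy²=1581
r = (7×(-1462) - 84×(-93))/√((7×1366 - 84²)(7×1581 - (-93)²))
= -2422/√(2506×2418) = -2422/√6059508 ≈ -2422/2461.6068 ≈ -0.9839

r ≈ -0.9839


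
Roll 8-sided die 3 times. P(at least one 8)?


P(no 8)^3 = (7/8)^3 = 343/512
P(≥1) = 1 - 343/512 = 169/512

P = 169/512 ≈ 33.01%


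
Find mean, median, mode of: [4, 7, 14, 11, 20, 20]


Sorted: [4, 7, 11, 14, 20, 20]
Mean = 76/6 = 38/3
Median = 25/2
Freq: {4: 1, 7: 1, 14: 1, 11: 1, 20: 2}
Mode: [20]

Mean=38/3, Median=25/2, Mode=20


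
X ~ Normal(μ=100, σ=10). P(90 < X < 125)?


z₁=(90-100)/10=-1.0, z₂=(125-100)/10=2.5
P = Φ(2.5) - Φ(-1.0) = 0.993790 - 0.158655 = 0.835135 ≈ 0.8351

P(90 < X < 125) ≈ 0.8351


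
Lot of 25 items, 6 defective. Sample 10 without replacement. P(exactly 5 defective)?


Hypergeometric: C(6,5)×C(19,5)/C(25,10)
= 6×11628/3268760 = 27/1265

P(X=5) = 27/1265 ≈ 2.13%


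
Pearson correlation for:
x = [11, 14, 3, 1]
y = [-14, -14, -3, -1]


n=4, Σx=29, Σy=-32, Σxy=-360, Σx²=327, Σy²=402
r = (4×(-360) - 29×(-32))/√((4×327 - 29²)(4×402 - (-32)²))
= -512/√(467×584) = -512/√272728 ≈ -512/522.2337 ≈ -0.9804

r ≈ -0.9804


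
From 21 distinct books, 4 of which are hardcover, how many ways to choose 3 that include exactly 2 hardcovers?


Choose 2 of the 4 hardcovers and 1 of the other 17 books:
C(4,2)×C(17,1) = 6×17 = 102

102


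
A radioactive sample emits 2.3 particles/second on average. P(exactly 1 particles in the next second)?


Poisson(λ=2.3): P(X=1) = e^(-λ)×λ^k/k!
= e^(-2.3) × 2.3^1 / 1!
≈ 0.1002588437 × 2.3 / 1 ≈ 0.230595

P(X=1) ≈ 0.230595 ≈ 23.06%


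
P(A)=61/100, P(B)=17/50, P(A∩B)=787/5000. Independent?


P(A)×P(B) = 1037/5000
P(A∩B) = 787/5000
Not equal → NOT independent

No, not independent


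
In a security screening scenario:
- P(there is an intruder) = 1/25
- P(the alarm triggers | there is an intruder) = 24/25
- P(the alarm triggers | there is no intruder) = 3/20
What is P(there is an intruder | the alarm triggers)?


Using Bayes' theorem:
P(A|B) = P(B|A)·P(A) / P(B)

P(the alarm triggers) = 24/25 × 1/25 + 3/20 × 24/25
= 24/625 + 18/125 = 114/625

P(there is an intruder|the alarm triggers) = (24/625) / (114/625) = 4/19

P(there is an intruder|the alarm triggers) = 4/19 ≈ 21.05%


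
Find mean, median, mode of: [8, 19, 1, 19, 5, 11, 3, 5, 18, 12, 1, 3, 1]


Sorted: [1, 1, 1, 3, 3, 5, 5, 8, 11, 12, 18, 19, 19]
Mean = 106/13
Median = 5
Freq: {8: 1, 19: 2, 1: 3, 5: 2, 11: 1, 3: 2, 18: 1, 12: 1}
Mode: [1]

Mean=106/13, Median=5, Mode=1


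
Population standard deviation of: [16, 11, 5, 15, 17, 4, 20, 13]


Mean = 101/8
  (16-101/8)²=729/64
  (11-101/8)²=169/64
  (5-101/8)²=3721/64
  (15-101/8)²=361/64
  (17-101/8)²=1225/64
  (4-101/8)²=4761/64
  (20-101/8)²=3481/64
  (13-101/8)²=9/64
Σ(x-μ)² = 1807/8
σ² = (1807/8)/8 = 1807/64

σ = √(1807/64) ≈ 5.3136


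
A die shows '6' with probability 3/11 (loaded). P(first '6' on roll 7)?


Geometric: P(X=7) = (1-p)^(k-1)×p = (8/11)^6×3/11 = 786432/19487171

P(X=7) = 786432/19487171 ≈ 4.04%


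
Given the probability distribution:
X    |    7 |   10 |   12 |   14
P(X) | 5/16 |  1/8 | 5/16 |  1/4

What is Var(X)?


E[X] = 171/16
E[X²] = 1949/16
Var(X) = E[X²] - (E[X])² = 1949/16 - 29241/256 = 1943/256

Var(X) = 1943/256 ≈ 7.5898


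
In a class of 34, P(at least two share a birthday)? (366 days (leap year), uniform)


P(all different) = Π(366-i)/366 for i=0..33
= 0.205601
P(match) = 1 - 0.205601 = 0.794399

P ≈ 0.7944 ≈ 79.44%


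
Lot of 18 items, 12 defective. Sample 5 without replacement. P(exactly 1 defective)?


Hypergeometric: C(12,1)×C(6,4)/C(18,5)
= 12×15/8568 = 5/238

P(X=1) = 5/238 ≈ 2.10%


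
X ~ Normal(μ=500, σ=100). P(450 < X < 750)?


z₁=(450-500)/100=-0.5, z₂=(750-500)/100=2.5
P = Φ(2.5) - Φ(-0.5) = 0.993790 - 0.308538 = 0.685252 ≈ 0.6853

P(450 < X < 750) ≈ 0.6853


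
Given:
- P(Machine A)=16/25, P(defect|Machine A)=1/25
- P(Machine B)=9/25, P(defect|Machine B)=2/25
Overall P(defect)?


P(B) = Σ P(B|Aᵢ)×P(Aᵢ)
  1/25×16/25 = 16/625
  2/25×9/25 = 18/625
Sum = 34/625

P(defect) = 34/625 ≈ 5.44%


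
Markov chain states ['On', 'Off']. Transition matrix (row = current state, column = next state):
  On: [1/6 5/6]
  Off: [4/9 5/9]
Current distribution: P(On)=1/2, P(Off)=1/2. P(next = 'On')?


P(next=On) = Σᵢ P(now=i)×P(i→On)
= 1/2×1/6 + 1/2×4/9
= 1/12 + 2/9 = 11/36

P = 11/36 ≈ 0.3056


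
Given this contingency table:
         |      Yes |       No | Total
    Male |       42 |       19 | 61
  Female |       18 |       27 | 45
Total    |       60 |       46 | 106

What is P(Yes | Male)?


P(Yes | Male) = 42/(42+19) = 42/61

P(Yes|Male) = 42/61 ≈ 68.85%


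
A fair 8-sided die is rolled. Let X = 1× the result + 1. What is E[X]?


E[die] = (1+8)/2 = 9/2
E[X] = 1×9/2 + 1 = 11/2

E[X] = 11/2


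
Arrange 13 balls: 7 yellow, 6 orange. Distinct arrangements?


13!/(7!×6!) = 1716

1716


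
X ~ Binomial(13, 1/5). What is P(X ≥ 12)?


P(X ≥ 12) = Σ P(X=i) for i=12..13
P(X=12) = 52/1220703125
P(X=13) = 1/1220703125
Sum = 53/1220703125

P(X ≥ 12) = 53/1220703125 ≈ 0.00%


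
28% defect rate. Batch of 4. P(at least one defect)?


P(all good) = (18/25)^4 = 104976/390625
P(≥1 defect) = 285649/390625

P = 285649/390625 ≈ 73.13%


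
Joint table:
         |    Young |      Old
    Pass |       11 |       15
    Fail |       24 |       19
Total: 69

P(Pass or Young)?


P(Pass∨Young) = P(Pass) + P(Young) - P(Pass∧Young)
= (26 + 35 - 11)/69 = 50/69

P = 50/69 ≈ 72.46%


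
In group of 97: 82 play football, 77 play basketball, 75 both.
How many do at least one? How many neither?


|A∪B| = 82+77-75 = 84
Neither = 97-84 = 13

At least one: 84; Neither: 13


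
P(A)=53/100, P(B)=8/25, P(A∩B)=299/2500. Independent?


P(A)×P(B) = 106/625
P(A∩B) = 299/2500
Not equal → NOT independent

No, not independent


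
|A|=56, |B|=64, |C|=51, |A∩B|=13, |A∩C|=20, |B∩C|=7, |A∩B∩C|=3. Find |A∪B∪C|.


|A∪B∪C| = 56+64+51-13-20-7+3 = 134

|A∪B∪C| = 134


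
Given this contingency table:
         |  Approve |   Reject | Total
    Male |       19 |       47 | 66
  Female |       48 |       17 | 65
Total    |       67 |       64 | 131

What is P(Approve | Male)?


P(Approve | Male) = 19/(19+47) = 19/66

P(Approve|Male) = 19/66 ≈ 28.79%


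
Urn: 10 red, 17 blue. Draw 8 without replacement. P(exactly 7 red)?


Hypergeometric: C(10,7)×C(17,1)/C(27,8)
= 120×17/2220075 = 136/148005

P(X=7) = 136/148005 ≈ 0.09%


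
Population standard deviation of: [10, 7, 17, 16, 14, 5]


Mean = 69/6 = 23/2
  (10-23/2)²=9/4
  (7-23/2)²=81/4
  (17-23/2)²=121/4
  (16-23/2)²=81/4
  (14-23/2)²=25/4
  (5-23/2)²=169/4
Σ(x-μ)² = 243/2
σ² = (243/2)/6 = 81/4

σ = √(81/4) ≈ 4.5000


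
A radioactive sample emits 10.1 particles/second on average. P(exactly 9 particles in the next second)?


Poisson(λ=10.1): P(X=9) = e^(-λ)×λ^k/k!
= e^(-10.1) × 10.1^9 / 9!
≈ 4.107955523e-05 × 1093685272.68 / 362880 ≈ 0.123810

P(X=9) ≈ 0.123810 ≈ 12.38%


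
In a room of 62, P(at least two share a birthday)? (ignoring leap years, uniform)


P(all different) = Π(365-i)/365 for i=0..61
= 0.004090
P(match) = 1 - 0.004090 = 0.995910

P ≈ 0.9959 ≈ 99.59%


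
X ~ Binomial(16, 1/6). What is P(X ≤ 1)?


P(X ≤ 1) = Σ P(X=i) for i=0..1
P(X=0) = 152587890625/2821109907456
P(X=1) = 30517578125/176319369216
Sum = 213623046875/940369969152

P(X ≤ 1) = 213623046875/940369969152 ≈ 22.72%


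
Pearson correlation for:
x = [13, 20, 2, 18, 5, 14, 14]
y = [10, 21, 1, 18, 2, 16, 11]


n=7, Σx=86, Σy=79, Σxy=1264, Σx²=1314, Σy²=1247
r = (7×1264 - 86×79)/√((7×1314 - 86²)(7×1247 - 79²))
= 2054/√(1802×2488) = 2054/√4483376 ≈ 2054/2117.3984 ≈ 0.9701

r ≈ 0.9701


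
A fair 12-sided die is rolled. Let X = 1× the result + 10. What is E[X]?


E[die] = (1+12)/2 = 13/2
E[X] = 1×13/2 + 10 = 33/2

E[X] = 33/2


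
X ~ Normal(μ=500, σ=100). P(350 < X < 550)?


z₁=(350-500)/100=-1.5, z₂=(550-500)/100=0.5
P = Φ(0.5) - Φ(-1.5) = 0.691462 - 0.066807 = 0.624655 ≈ 0.6247

P(350 < X < 550) ≈ 0.6247


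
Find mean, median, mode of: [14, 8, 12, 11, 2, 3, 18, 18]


Sorted: [2, 3, 8, 11, 12, 14, 18, 18]
Mean = 86/8 = 43/4
Median = 23/2
Freq: {14: 1, 8: 1, 12: 1, 11: 1, 2: 1, 3: 1, 18: 2}
Mode: [18]

Mean=43/4, Median=23/2, Mode=18


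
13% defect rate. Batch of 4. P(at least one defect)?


P(all good) = (87/100)^4 = 57289761/100000000
P(≥1 defect) = 42710239/100000000

P = 42710239/100000000 ≈ 42.71%


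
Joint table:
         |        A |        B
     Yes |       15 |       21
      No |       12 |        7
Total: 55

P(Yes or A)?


P(Yes∨A) = P(Yes) + P(A) - P(Yes∧A)
= (36 + 27 - 15)/55 = 48/55

P = 48/55 ≈ 87.27%


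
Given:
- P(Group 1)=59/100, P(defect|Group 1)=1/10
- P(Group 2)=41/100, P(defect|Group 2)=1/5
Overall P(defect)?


P(B) = Σ P(B|Aᵢ)×P(Aᵢ)
  1/10×59/100 = 59/1000
  1/5×41/100 = 41/500
Sum = 141/1000

P(defect) = 141/1000 ≈ 14.10%


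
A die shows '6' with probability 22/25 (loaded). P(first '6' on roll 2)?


Geometric: P(X=2) = (1-p)^(k-1)×p = (3/25)^1×22/25 = 66/625

P(X=2) = 66/625 ≈ 10.56%


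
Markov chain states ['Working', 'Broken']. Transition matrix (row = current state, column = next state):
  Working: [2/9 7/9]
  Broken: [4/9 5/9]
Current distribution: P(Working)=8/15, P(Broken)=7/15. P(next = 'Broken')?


P(next=Broken) = Σᵢ P(now=i)×P(i→Broken)
= 8/15×7/9 + 7/15×5/9
= 56/135 + 7/27 = 91/135

P = 91/135 ≈ 0.6741


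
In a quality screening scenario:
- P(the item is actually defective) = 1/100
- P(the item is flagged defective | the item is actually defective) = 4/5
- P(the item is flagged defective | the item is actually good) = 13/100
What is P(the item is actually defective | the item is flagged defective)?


Using Bayes' theorem:
P(A|B) = P(B|A)·P(A) / P(B)

P(the item is flagged defective) = 4/5 × 1/100 + 13/100 × 99/100
= 1/125 + 1287/10000 = 1367/10000

P(the item is actually defective|the item is flagged defective) = (1/125) / (1367/10000) = 80/1367

P(the item is actually defective|the item is flagged defective) = 80/1367 ≈ 5.85%
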